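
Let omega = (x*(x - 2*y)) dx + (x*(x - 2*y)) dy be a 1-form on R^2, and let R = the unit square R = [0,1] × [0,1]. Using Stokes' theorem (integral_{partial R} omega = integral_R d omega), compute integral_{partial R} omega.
integral_(partial R) omega = 1

Stokes: integral_partial_R omega = integral_R d omega with d omega = (∂Q/∂x - ∂P/∂y) dx ∧ dy.
  ∂Q/∂x = 2*x - 2*y
  ∂P/∂y = -2*x
  integrand = ∂Q/∂x - ∂P/∂y = 4*x - 2*y.
Integrating over R: integral_0^1 integral_0^1 (4*x - 2*y) dx dy = 1.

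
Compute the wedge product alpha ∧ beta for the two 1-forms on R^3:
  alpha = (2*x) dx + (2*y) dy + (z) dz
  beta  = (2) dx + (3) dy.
alpha ∧ beta = (6*x - 4*y) dx ∧ dy + (-2*z) dx ∧ dz + (-3*z) dy ∧ dz

Distribute the wedge, using dx_i ∧ dx_j = -dx_j ∧ dx_i and dx_i ∧ dx_i = 0. For each pair (i, j) with i < j, the coefficient of dx_i ∧ dx_j in alpha ∧ beta is (alpha_i * beta_j - alpha_j * beta_i). Collecting: alpha ∧ beta = (6*x - 4*y) dx ∧ dy + (-2*z) dx ∧ dz + (-3*z) dy ∧ dz.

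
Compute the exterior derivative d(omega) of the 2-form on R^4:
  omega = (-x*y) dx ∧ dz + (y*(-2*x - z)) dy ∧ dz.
d(omega) = (x - 2*y) dx ∧ dy ∧ dz

For a 2-form omega = sum_{i<j} g_{ij} dx_i ∧ dx_j, the exterior derivative is
  d(omega) = sum_{i<j} d(g_{ij}) ∧ dx_i ∧ dx_j = sum_{i<j, k} (∂g_{ij}/∂x_k) dx_k ∧ dx_i ∧ dx_j.
Expand each term, using dx_k ∧ dx_i ∧ dx_j = sgn(permutation) dx_{(a)} ∧ dx_{(b)} ∧ dx_{(c)} with (a < b < c) sorted:
  d(-x*y) includes (∂/∂y)(-x*y) dy = (-x) dy, which multiplied by dx ∧ dz gives (x) dx ∧ dy ∧ dz
  d(y*(-2*x - z)) includes (∂/∂x)(y*(-2*x - z)) dx = (-2*y) dx, which multiplied by dy ∧ dz gives (-2*y) dx ∧ dy ∧ dz
Collecting like 3-forms: d(omega) = (x - 2*y) dx ∧ dy ∧ dz.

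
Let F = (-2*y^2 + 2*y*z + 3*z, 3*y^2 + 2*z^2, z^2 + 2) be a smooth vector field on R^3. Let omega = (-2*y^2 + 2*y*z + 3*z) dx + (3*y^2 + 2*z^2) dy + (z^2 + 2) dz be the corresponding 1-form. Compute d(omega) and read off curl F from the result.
d(omega) = (-4*z) dy ∧ dz + (2*y + 3) dz ∧ dx + (4*y - 2*z) dx ∧ dy; curl F = (-4*z, 2*y + 3, 4*y - 2*z)

d omega = sum_{i<j} (∂f_j/∂x_i - ∂f_i/∂x_j) dx_i ∧ dx_j. Under the identification (dy ∧ dz, dz ∧ dx, dx ∧ dy) ↔ (e_x, e_y, e_z), the coefficients are exactly the components of curl F. Compute:
  ∂R/∂y - ∂Q/∂z = (0) - (4*z) = -4*z
  ∂P/∂z - ∂R/∂x = (2*y + 3) - (0) = 2*y + 3
  ∂Q/∂x - ∂P/∂y = (0) - (-4*y + 2*z) = 4*y - 2*z.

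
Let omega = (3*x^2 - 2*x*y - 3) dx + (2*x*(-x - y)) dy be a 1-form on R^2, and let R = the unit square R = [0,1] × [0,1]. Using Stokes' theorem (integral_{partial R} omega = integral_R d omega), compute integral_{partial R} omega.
integral_(partial R) omega = -2

Stokes: integral_partial_R omega = integral_R d omega with d omega = (∂Q/∂x - ∂P/∂y) dx ∧ dy.
  ∂Q/∂x = -4*x - 2*y
  ∂P/∂y = -2*x
  integrand = ∂Q/∂x - ∂P/∂y = -2*x - 2*y.
Integrating over R: integral_0^1 integral_0^1 (-2*x - 2*y) dx dy = -2.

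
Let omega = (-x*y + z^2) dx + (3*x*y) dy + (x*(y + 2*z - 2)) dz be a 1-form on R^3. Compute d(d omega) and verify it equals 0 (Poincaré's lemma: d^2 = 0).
d(d omega) = 0

Step 1: d omega = sum_{i<j} (∂f_j/∂x_i - ∂f_i/∂x_j) dx_i ∧ dx_j:
  coeff of dx ∧ dy: x + 3*y
  coeff of dx ∧ dz: y - 2
  coeff of dy ∧ dz: x
Step 2: Apply d again to each 2-form coefficient. The only possible 3-form in R^3 is dx ∧ dy ∧ dz, with coefficient
  ∂(coeff of dy∧dz)/∂x - ∂(coeff of dx∧dz)/∂y + ∂(coeff of dx∧dy)/∂z
  = ∂/∂x (x) - ∂/∂y (y - 2) + ∂/∂z (x + 3*y).
Each of these terms simplifies to sums of mixed partials that cancel in pairs. The result is 0 (by equality of mixed partials for smooth functions — Schwarz / Clairaut).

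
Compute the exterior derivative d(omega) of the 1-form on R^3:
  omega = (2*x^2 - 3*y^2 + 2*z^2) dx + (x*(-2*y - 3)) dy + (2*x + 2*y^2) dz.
d(omega) = (4*y - 3) dx ∧ dy + (2 - 4*z) dx ∧ dz + (4*y) dy ∧ dz

For a 1-form omega = sum_i f_i dx_i, the exterior derivative is
  d(omega) = sum_{i < j} (∂f_j/∂x_i - ∂f_i/∂x_j) dx_i ∧ dx_j.
  coefficient of dx ∧ dy: ∂f_2/∂x - ∂f_1/∂y = ∂(x*(-2*y - 3))/∂x - ∂(2*x^2 - 3*y^2 + 2*z^2)/∂y = 4*y - 3
  coefficient of dx ∧ dz: ∂f_3/∂x - ∂f_1/∂z = ∂(2*x + 2*y^2)/∂x - ∂(2*x^2 - 3*y^2 + 2*z^2)/∂z = 2 - 4*z
  coefficient of dy ∧ dz: ∂f_3/∂y - ∂f_2/∂z = ∂(2*x + 2*y^2)/∂y - ∂(x*(-2*y - 3))/∂z = 4*y
Assembling: d(omega) = (4*y - 3) dx ∧ dy + (2 - 4*z) dx ∧ dz + (4*y) dy ∧ dz.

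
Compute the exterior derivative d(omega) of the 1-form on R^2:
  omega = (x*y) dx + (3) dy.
d(omega) = (-x) dx ∧ dy

For a 1-form omega = sum_i f_i dx_i, the exterior derivative is
  d(omega) = sum_{i < j} (∂f_j/∂x_i - ∂f_i/∂x_j) dx_i ∧ dx_j.
  coefficient of dx ∧ dy: ∂f_2/∂x - ∂f_1/∂y = ∂(3)/∂x - ∂(x*y)/∂y = -x
Assembling: d(omega) = (-x) dx ∧ dy.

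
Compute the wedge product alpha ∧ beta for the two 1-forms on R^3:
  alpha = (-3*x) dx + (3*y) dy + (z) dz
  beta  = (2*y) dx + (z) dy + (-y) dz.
alpha ∧ beta = (-3*x*z - 6*y^2) dx ∧ dy + (y*(3*x - 2*z)) dx ∧ dz + (-3*y^2 - z^2) dy ∧ dz

Distribute the wedge, using dx_i ∧ dx_j = -dx_j ∧ dx_i and dx_i ∧ dx_i = 0. For each pair (i, j) with i < j, the coefficient of dx_i ∧ dx_j in alpha ∧ beta is (alpha_i * beta_j - alpha_j * beta_i). Collecting: alpha ∧ beta = (-3*x*z - 6*y^2) dx ∧ dy + (y*(3*x - 2*z)) dx ∧ dz + (-3*y^2 - z^2) dy ∧ dz.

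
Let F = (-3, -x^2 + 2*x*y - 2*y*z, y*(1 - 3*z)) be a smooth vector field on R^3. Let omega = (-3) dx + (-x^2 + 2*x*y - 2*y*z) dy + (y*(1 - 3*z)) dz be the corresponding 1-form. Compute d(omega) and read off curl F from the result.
d(omega) = (2*y - 3*z + 1) dy ∧ dz + (0) dz ∧ dx + (-2*x + 2*y) dx ∧ dy; curl F = (2*y - 3*z + 1, 0, -2*x + 2*y)

d omega = sum_{i<j} (∂f_j/∂x_i - ∂f_i/∂x_j) dx_i ∧ dx_j. Under the identification (dy ∧ dz, dz ∧ dx, dx ∧ dy) ↔ (e_x, e_y, e_z), the coefficients are exactly the components of curl F. Compute:
  ∂R/∂y - ∂Q/∂z = (1 - 3*z) - (-2*y) = 2*y - 3*z + 1
  ∂P/∂z - ∂R/∂x = (0) - (0) = 0
  ∂Q/∂x - ∂P/∂y = (-2*x + 2*y) - (0) = -2*x + 2*y.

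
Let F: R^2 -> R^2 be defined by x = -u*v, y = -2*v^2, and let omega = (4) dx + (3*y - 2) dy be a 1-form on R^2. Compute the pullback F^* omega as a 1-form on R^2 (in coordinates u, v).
F^* omega = (-4*v) du + (-4*u + 24*v^3 + 8*v) dv

Using F^*(f dg) = (f ∘ F) d(g ∘ F), substitute each coordinate x_i by F_i(u, v) in f_i, and replace dx_i by d F_i = (∂F_i/∂u) du + (∂F_i/∂v) dv.
  For the x component: f_1(F) = 4; d F_1 = (-v) du + (-u) dv
  For the y component: f_2(F) = -6*v^2 - 2; d F_2 = (0) du + (-4*v) dv
Combining and collecting du, dv coefficients:
  coeff of du: -4*v
  coeff of dv: -4*u + 24*v^3 + 8*v
F^* omega = (-4*v) du + (-4*u + 24*v^3 + 8*v) dv.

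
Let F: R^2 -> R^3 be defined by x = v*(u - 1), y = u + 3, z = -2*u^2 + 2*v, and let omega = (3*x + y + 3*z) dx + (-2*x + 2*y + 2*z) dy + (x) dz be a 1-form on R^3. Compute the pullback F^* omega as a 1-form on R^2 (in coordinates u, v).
F^* omega = (-10*u^2*v - 4*u^2 + 3*u*v^2 + 3*u*v + 2*u + 3*v^2 + 9*v + 6) du + (-6*u^3 + 3*u^2*v + 7*u^2 + 2*u*v + 2*u - 5*v - 3) dv

Using F^*(f dg) = (f ∘ F) d(g ∘ F), substitute each coordinate x_i by F_i(u, v) in f_i, and replace dx_i by d F_i = (∂F_i/∂u) du + (∂F_i/∂v) dv.
  For the x component: f_1(F) = -6*u^2 + 3*u*v + u + 3*v + 3; d F_1 = (v) du + (u - 1) dv
  For the y component: f_2(F) = -4*u^2 - 2*u*v + 2*u + 6*v + 6; d F_2 = (1) du + (0) dv
  For the z component: f_3(F) = v*(u - 1); d F_3 = (-4*u) du + (2) dv
Combining and collecting du, dv coefficients:
  coeff of du: -10*u^2*v - 4*u^2 + 3*u*v^2 + 3*u*v + 2*u + 3*v^2 + 9*v + 6
  coeff of dv: -6*u^3 + 3*u^2*v + 7*u^2 + 2*u*v + 2*u - 5*v - 3
F^* omega = (-10*u^2*v - 4*u^2 + 3*u*v^2 + 3*u*v + 2*u + 3*v^2 + 9*v + 6) du + (-6*u^3 + 3*u^2*v + 7*u^2 + 2*u*v + 2*u - 5*v - 3) dv.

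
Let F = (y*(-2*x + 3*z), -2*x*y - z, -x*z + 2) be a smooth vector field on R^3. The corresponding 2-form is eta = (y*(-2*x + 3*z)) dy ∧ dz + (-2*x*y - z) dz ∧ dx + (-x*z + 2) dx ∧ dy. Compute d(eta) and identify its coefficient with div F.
d(eta) = (-3*x - 2*y) dx ∧ dy ∧ dz; div F = -3*x - 2*y

For a 2-form in R^3 of the form above, applying d gives a 3-form with coefficient ∂P/∂x + ∂Q/∂y + ∂R/∂z:
  ∂P/∂x = -2*y
  ∂Q/∂y = -2*x
  ∂R/∂z = -x
Sum = -3*x - 2*y, which is exactly div F.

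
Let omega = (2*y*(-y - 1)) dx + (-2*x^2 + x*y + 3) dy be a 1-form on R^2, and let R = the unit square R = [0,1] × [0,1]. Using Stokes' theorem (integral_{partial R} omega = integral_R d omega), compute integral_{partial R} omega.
integral_(partial R) omega = 5/2

Stokes: integral_partial_R omega = integral_R d omega with d omega = (∂Q/∂x - ∂P/∂y) dx ∧ dy.
  ∂Q/∂x = -4*x + y
  ∂P/∂y = -4*y - 2
  integrand = ∂Q/∂x - ∂P/∂y = -4*x + 5*y + 2.
Integrating over R: integral_0^1 integral_0^1 (-4*x + 5*y + 2) dx dy = 5/2.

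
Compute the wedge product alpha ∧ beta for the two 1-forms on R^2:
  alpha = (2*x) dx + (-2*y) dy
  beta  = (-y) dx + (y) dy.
alpha ∧ beta = (2*y*(x - y)) dx ∧ dy

Distribute the wedge, using dx_i ∧ dx_j = -dx_j ∧ dx_i and dx_i ∧ dx_i = 0. For each pair (i, j) with i < j, the coefficient of dx_i ∧ dx_j in alpha ∧ beta is (alpha_i * beta_j - alpha_j * beta_i). Collecting: alpha ∧ beta = (2*y*(x - y)) dx ∧ dy.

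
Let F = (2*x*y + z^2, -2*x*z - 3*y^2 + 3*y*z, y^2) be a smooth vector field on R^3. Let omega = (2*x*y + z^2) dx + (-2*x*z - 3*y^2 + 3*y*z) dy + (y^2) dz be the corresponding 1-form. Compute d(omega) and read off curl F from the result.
d(omega) = (2*x - y) dy ∧ dz + (2*z) dz ∧ dx + (-2*x - 2*z) dx ∧ dy; curl F = (2*x - y, 2*z, -2*x - 2*z)

d omega = sum_{i<j} (∂f_j/∂x_i - ∂f_i/∂x_j) dx_i ∧ dx_j. Under the identification (dy ∧ dz, dz ∧ dx, dx ∧ dy) ↔ (e_x, e_y, e_z), the coefficients are exactly the components of curl F. Compute:
  ∂R/∂y - ∂Q/∂z = (2*y) - (-2*x + 3*y) = 2*x - y
  ∂P/∂z - ∂R/∂x = (2*z) - (0) = 2*z
  ∂Q/∂x - ∂P/∂y = (-2*z) - (2*x) = -2*x - 2*z.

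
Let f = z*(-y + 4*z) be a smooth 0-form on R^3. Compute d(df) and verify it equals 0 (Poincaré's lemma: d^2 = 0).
d(df) = 0

Step 1: df = sum_i (∂f/∂x_i) dx_i = (0) dx + (-z) dy + (-y + 8*z) dz.
Step 2: Apply d again. Using the 1-form formula, the coefficient of dx ∧ dy in d(df) is ∂^2 f/∂x ∂y - ∂^2 f/∂y ∂x = (0) - (0) = 0 (equality of mixed partials for smooth f).
Similarly for dx ∧ dz and dy ∧ dz — all coefficients vanish. So d(df) = 0.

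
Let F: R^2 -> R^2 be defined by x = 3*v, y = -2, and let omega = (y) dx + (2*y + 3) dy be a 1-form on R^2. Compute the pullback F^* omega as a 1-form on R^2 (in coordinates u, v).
F^* omega = (-6) dv

Using F^*(f dg) = (f ∘ F) d(g ∘ F), substitute each coordinate x_i by F_i(u, v) in f_i, and replace dx_i by d F_i = (∂F_i/∂u) du + (∂F_i/∂v) dv.
  For the x component: f_1(F) = -2; d F_1 = (0) du + (3) dv
  For the y component: f_2(F) = -1; d F_2 = (0) du + (0) dv
Combining and collecting du, dv coefficients:
  coeff of du: 0
  coeff of dv: -6
F^* omega = (-6) dv.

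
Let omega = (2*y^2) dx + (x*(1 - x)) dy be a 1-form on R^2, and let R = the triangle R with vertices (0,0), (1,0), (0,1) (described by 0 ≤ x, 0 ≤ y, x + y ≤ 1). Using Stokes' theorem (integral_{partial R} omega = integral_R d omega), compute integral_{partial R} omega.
integral_(partial R) omega = -1/2

Stokes: integral_partial_R omega = integral_R d omega with d omega = (∂Q/∂x - ∂P/∂y) dx ∧ dy.
  ∂Q/∂x = 1 - 2*x
  ∂P/∂y = 4*y
  integrand = ∂Q/∂x - ∂P/∂y = -2*x - 4*y + 1.
Integrating over R: integral_0^1 integral_0^{1-x} (-2*x - 4*y + 1) dy dx = -1/2.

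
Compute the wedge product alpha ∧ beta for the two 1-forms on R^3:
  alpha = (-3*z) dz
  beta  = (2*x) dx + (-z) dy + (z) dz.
alpha ∧ beta = (6*x*z) dx ∧ dz + (-3*z^2) dy ∧ dz

Distribute the wedge, using dx_i ∧ dx_j = -dx_j ∧ dx_i and dx_i ∧ dx_i = 0. For each pair (i, j) with i < j, the coefficient of dx_i ∧ dx_j in alpha ∧ beta is (alpha_i * beta_j - alpha_j * beta_i). Collecting: alpha ∧ beta = (6*x*z) dx ∧ dz + (-3*z^2) dy ∧ dz.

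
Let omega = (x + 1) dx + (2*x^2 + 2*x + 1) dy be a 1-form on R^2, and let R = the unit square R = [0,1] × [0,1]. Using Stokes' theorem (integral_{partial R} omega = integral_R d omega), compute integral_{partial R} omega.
integral_(partial R) omega = 4

Stokes: integral_partial_R omega = integral_R d omega with d omega = (∂Q/∂x - ∂P/∂y) dx ∧ dy.
  ∂Q/∂x = 4*x + 2
  ∂P/∂y = 0
  integrand = ∂Q/∂x - ∂P/∂y = 4*x + 2.
Integrating over R: integral_0^1 integral_0^1 (4*x + 2) dx dy = 4.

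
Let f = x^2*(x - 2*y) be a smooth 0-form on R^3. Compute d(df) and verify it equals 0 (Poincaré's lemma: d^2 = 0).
d(df) = 0

Step 1: df = sum_i (∂f/∂x_i) dx_i = (x*(3*x - 4*y)) dx + (-2*x^2) dy + (0) dz.
Step 2: Apply d again. Using the 1-form formula, the coefficient of dx ∧ dy in d(df) is ∂^2 f/∂x ∂y - ∂^2 f/∂y ∂x = (-4*x) - (-4*x) = 0 (equality of mixed partials for smooth f).
Similarly for dx ∧ dz and dy ∧ dz — all coefficients vanish. So d(df) = 0.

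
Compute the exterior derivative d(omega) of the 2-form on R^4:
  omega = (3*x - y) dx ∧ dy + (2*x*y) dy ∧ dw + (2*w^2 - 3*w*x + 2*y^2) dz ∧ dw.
d(omega) = (2*y) dx ∧ dy ∧ dw + (-3*w) dx ∧ dz ∧ dw + (4*y) dy ∧ dz ∧ dw

For a 2-form omega = sum_{i<j} g_{ij} dx_i ∧ dx_j, the exterior derivative is
  d(omega) = sum_{i<j} d(g_{ij}) ∧ dx_i ∧ dx_j = sum_{i<j, k} (∂g_{ij}/∂x_k) dx_k ∧ dx_i ∧ dx_j.
Expand each term, using dx_k ∧ dx_i ∧ dx_j = sgn(permutation) dx_{(a)} ∧ dx_{(b)} ∧ dx_{(c)} with (a < b < c) sorted:
  d(2*x*y) includes (∂/∂x)(2*x*y) dx = (2*y) dx, which multiplied by dy ∧ dw gives (2*y) dx ∧ dy ∧ dw
  d(2*w^2 - 3*w*x + 2*y^2) includes (∂/∂x)(2*w^2 - 3*w*x + 2*y^2) dx = (-3*w) dx, which multiplied by dz ∧ dw gives (-3*w) dx ∧ dz ∧ dw
  d(2*w^2 - 3*w*x + 2*y^2) includes (∂/∂y)(2*w^2 - 3*w*x + 2*y^2) dy = (4*y) dy, which multiplied by dz ∧ dw gives (4*y) dy ∧ dz ∧ dw
Collecting like 3-forms: d(omega) = (2*y) dx ∧ dy ∧ dw + (-3*w) dx ∧ dz ∧ dw + (4*y) dy ∧ dz ∧ dw.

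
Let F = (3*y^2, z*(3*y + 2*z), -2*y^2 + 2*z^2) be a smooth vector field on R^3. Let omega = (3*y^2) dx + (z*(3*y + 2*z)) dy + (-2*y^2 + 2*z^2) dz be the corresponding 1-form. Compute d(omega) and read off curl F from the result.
d(omega) = (-7*y - 4*z) dy ∧ dz + (0) dz ∧ dx + (-6*y) dx ∧ dy; curl F = (-7*y - 4*z, 0, -6*y)

d omega = sum_{i<j} (∂f_j/∂x_i - ∂f_i/∂x_j) dx_i ∧ dx_j. Under the identification (dy ∧ dz, dz ∧ dx, dx ∧ dy) ↔ (e_x, e_y, e_z), the coefficients are exactly the components of curl F. Compute:
  ∂R/∂y - ∂Q/∂z = (-4*y) - (3*y + 4*z) = -7*y - 4*z
  ∂P/∂z - ∂R/∂x = (0) - (0) = 0
  ∂Q/∂x - ∂P/∂y = (0) - (6*y) = -6*y.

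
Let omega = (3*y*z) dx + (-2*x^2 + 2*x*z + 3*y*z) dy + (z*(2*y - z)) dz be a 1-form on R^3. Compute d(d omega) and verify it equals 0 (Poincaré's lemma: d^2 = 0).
d(d omega) = 0

Step 1: d omega = sum_{i<j} (∂f_j/∂x_i - ∂f_i/∂x_j) dx_i ∧ dx_j:
  coeff of dx ∧ dy: -4*x - z
  coeff of dx ∧ dz: -3*y
  coeff of dy ∧ dz: -2*x - 3*y + 2*z
Step 2: Apply d again to each 2-form coefficient. The only possible 3-form in R^3 is dx ∧ dy ∧ dz, with coefficient
  ∂(coeff of dy∧dz)/∂x - ∂(coeff of dx∧dz)/∂y + ∂(coeff of dx∧dy)/∂z
  = ∂/∂x (-2*x - 3*y + 2*z) - ∂/∂y (-3*y) + ∂/∂z (-4*x - z).
Each of these terms simplifies to sums of mixed partials that cancel in pairs. The result is 0 (by equality of mixed partials for smooth functions — Schwarz / Clairaut).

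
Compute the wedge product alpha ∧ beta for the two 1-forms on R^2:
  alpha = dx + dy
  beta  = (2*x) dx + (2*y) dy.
alpha ∧ beta = (-2*x + 2*y) dx ∧ dy

Distribute the wedge, using dx_i ∧ dx_j = -dx_j ∧ dx_i and dx_i ∧ dx_i = 0. For each pair (i, j) with i < j, the coefficient of dx_i ∧ dx_j in alpha ∧ beta is (alpha_i * beta_j - alpha_j * beta_i). Collecting: alpha ∧ beta = (-2*x + 2*y) dx ∧ dy.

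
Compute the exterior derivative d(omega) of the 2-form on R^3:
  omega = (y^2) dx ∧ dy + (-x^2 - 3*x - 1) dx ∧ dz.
d(omega) = 0

For a 2-form omega = sum_{i<j} g_{ij} dx_i ∧ dx_j, the exterior derivative is
  d(omega) = sum_{i<j} d(g_{ij}) ∧ dx_i ∧ dx_j = sum_{i<j, k} (∂g_{ij}/∂x_k) dx_k ∧ dx_i ∧ dx_j.
Expand each term, using dx_k ∧ dx_i ∧ dx_j = sgn(permutation) dx_{(a)} ∧ dx_{(b)} ∧ dx_{(c)} with (a < b < c) sorted:

Collecting like 3-forms: d(omega) = 0.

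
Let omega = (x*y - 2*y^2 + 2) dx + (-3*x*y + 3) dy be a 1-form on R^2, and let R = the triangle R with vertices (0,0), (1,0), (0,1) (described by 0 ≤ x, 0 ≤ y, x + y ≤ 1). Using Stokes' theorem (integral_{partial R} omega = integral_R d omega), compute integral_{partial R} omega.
integral_(partial R) omega = 0

Stokes: integral_partial_R omega = integral_R d omega with d omega = (∂Q/∂x - ∂P/∂y) dx ∧ dy.
  ∂Q/∂x = -3*y
  ∂P/∂y = x - 4*y
  integrand = ∂Q/∂x - ∂P/∂y = -x + y.
Integrating over R: integral_0^1 integral_0^{1-x} (-x + y) dy dx = 0.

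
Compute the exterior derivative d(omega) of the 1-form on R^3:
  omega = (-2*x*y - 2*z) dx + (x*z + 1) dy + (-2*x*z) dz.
d(omega) = (2*x + z) dx ∧ dy + (2 - 2*z) dx ∧ dz + (-x) dy ∧ dz

For a 1-form omega = sum_i f_i dx_i, the exterior derivative is
  d(omega) = sum_{i < j} (∂f_j/∂x_i - ∂f_i/∂x_j) dx_i ∧ dx_j.
  coefficient of dx ∧ dy: ∂f_2/∂x - ∂f_1/∂y = ∂(x*z + 1)/∂x - ∂(-2*x*y - 2*z)/∂y = 2*x + z
  coefficient of dx ∧ dz: ∂f_3/∂x - ∂f_1/∂z = ∂(-2*x*z)/∂x - ∂(-2*x*y - 2*z)/∂z = 2 - 2*z
  coefficient of dy ∧ dz: ∂f_3/∂y - ∂f_2/∂z = ∂(-2*x*z)/∂y - ∂(x*z + 1)/∂z = -x
Assembling: d(omega) = (2*x + z) dx ∧ dy + (2 - 2*z) dx ∧ dz + (-x) dy ∧ dz.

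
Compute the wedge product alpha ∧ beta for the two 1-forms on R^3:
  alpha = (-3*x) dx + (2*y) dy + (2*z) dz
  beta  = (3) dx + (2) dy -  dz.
alpha ∧ beta = (-6*x - 6*y) dx ∧ dy + (3*x - 6*z) dx ∧ dz + (-2*y - 4*z) dy ∧ dz

Distribute the wedge, using dx_i ∧ dx_j = -dx_j ∧ dx_i and dx_i ∧ dx_i = 0. For each pair (i, j) with i < j, the coefficient of dx_i ∧ dx_j in alpha ∧ beta is (alpha_i * beta_j - alpha_j * beta_i). Collecting: alpha ∧ beta = (-6*x - 6*y) dx ∧ dy + (3*x - 6*z) dx ∧ dz + (-2*y - 4*z) dy ∧ dz.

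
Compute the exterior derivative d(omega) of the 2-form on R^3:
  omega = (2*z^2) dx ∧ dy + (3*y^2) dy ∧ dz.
d(omega) = (4*z) dx ∧ dy ∧ dz

For a 2-form omega = sum_{i<j} g_{ij} dx_i ∧ dx_j, the exterior derivative is
  d(omega) = sum_{i<j} d(g_{ij}) ∧ dx_i ∧ dx_j = sum_{i<j, k} (∂g_{ij}/∂x_k) dx_k ∧ dx_i ∧ dx_j.
Expand each term, using dx_k ∧ dx_i ∧ dx_j = sgn(permutation) dx_{(a)} ∧ dx_{(b)} ∧ dx_{(c)} with (a < b < c) sorted:
  d(2*z^2) includes (∂/∂z)(2*z^2) dz = (4*z) dz, which multiplied by dx ∧ dy gives (4*z) dx ∧ dy ∧ dz
Collecting like 3-forms: d(omega) = (4*z) dx ∧ dy ∧ dz.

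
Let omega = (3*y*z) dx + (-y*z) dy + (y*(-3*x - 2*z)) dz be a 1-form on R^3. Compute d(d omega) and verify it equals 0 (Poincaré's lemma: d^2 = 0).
d(d omega) = 0

Step 1: d omega = sum_{i<j} (∂f_j/∂x_i - ∂f_i/∂x_j) dx_i ∧ dx_j:
  coeff of dx ∧ dy: -3*z
  coeff of dx ∧ dz: -6*y
  coeff of dy ∧ dz: -3*x + y - 2*z
Step 2: Apply d again to each 2-form coefficient. The only possible 3-form in R^3 is dx ∧ dy ∧ dz, with coefficient
  ∂(coeff of dy∧dz)/∂x - ∂(coeff of dx∧dz)/∂y + ∂(coeff of dx∧dy)/∂z
  = ∂/∂x (-3*x + y - 2*z) - ∂/∂y (-6*y) + ∂/∂z (-3*z).
Each of these terms simplifies to sums of mixed partials that cancel in pairs. The result is 0 (by equality of mixed partials for smooth functions — Schwarz / Clairaut).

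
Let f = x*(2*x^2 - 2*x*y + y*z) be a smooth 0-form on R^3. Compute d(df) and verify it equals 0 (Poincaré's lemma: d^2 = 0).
d(df) = 0

Step 1: df = sum_i (∂f/∂x_i) dx_i = (6*x^2 - 4*x*y + y*z) dx + (x*(-2*x + z)) dy + (x*y) dz.
Step 2: Apply d again. Using the 1-form formula, the coefficient of dx ∧ dy in d(df) is ∂^2 f/∂x ∂y - ∂^2 f/∂y ∂x = (-4*x + z) - (-4*x + z) = 0 (equality of mixed partials for smooth f).
Similarly for dx ∧ dz and dy ∧ dz — all coefficients vanish. So d(df) = 0.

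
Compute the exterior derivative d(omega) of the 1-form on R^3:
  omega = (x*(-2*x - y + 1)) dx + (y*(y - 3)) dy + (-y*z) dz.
d(omega) = (x) dx ∧ dy + (-z) dy ∧ dz

For a 1-form omega = sum_i f_i dx_i, the exterior derivative is
  d(omega) = sum_{i < j} (∂f_j/∂x_i - ∂f_i/∂x_j) dx_i ∧ dx_j.
  coefficient of dx ∧ dy: ∂f_2/∂x - ∂f_1/∂y = ∂(y*(y - 3))/∂x - ∂(x*(-2*x - y + 1))/∂y = x
  coefficient of dy ∧ dz: ∂f_3/∂y - ∂f_2/∂z = ∂(-y*z)/∂y - ∂(y*(y - 3))/∂z = -z
Assembling: d(omega) = (x) dx ∧ dy + (-z) dy ∧ dz.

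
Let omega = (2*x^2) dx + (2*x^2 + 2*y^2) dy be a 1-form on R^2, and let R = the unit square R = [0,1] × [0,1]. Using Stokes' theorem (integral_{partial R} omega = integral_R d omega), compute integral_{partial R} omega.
integral_(partial R) omega = 2

Stokes: integral_partial_R omega = integral_R d omega with d omega = (∂Q/∂x - ∂P/∂y) dx ∧ dy.
  ∂Q/∂x = 4*x
  ∂P/∂y = 0
  integrand = ∂Q/∂x - ∂P/∂y = 4*x.
Integrating over R: integral_0^1 integral_0^1 (4*x) dx dy = 2.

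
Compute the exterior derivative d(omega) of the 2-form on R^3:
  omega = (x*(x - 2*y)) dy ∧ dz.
d(omega) = (2*x - 2*y) dx ∧ dy ∧ dz

For a 2-form omega = sum_{i<j} g_{ij} dx_i ∧ dx_j, the exterior derivative is
  d(omega) = sum_{i<j} d(g_{ij}) ∧ dx_i ∧ dx_j = sum_{i<j, k} (∂g_{ij}/∂x_k) dx_k ∧ dx_i ∧ dx_j.
Expand each term, using dx_k ∧ dx_i ∧ dx_j = sgn(permutation) dx_{(a)} ∧ dx_{(b)} ∧ dx_{(c)} with (a < b < c) sorted:
  d(x*(x - 2*y)) includes (∂/∂x)(x*(x - 2*y)) dx = (2*x - 2*y) dx, which multiplied by dy ∧ dz gives (2*x - 2*y) dx ∧ dy ∧ dz
Collecting like 3-forms: d(omega) = (2*x - 2*y) dx ∧ dy ∧ dz.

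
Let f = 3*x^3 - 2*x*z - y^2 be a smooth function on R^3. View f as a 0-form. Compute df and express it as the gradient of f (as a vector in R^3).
df = (9*x^2 - 2*z) dx + (-2*y) dy + (-2*x) dz; grad f = (9*x^2 - 2*z, -2*y, -2*x)

For a 0-form f, d f = (∂f/∂x) dx + (∂f/∂y) dy + (∂f/∂z) dz. The components of the vector representation are exactly the entries of grad f in Cartesian coordinates:
  ∂f/∂x = 9*x^2 - 2*z
  ∂f/∂y = -2*y
  ∂f/∂z = -2*x.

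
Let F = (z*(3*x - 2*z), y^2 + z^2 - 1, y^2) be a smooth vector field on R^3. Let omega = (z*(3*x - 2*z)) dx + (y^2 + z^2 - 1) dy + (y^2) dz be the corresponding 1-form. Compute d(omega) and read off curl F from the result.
d(omega) = (2*y - 2*z) dy ∧ dz + (3*x - 4*z) dz ∧ dx + (0) dx ∧ dy; curl F = (2*y - 2*z, 3*x - 4*z, 0)

d omega = sum_{i<j} (∂f_j/∂x_i - ∂f_i/∂x_j) dx_i ∧ dx_j. Under the identification (dy ∧ dz, dz ∧ dx, dx ∧ dy) ↔ (e_x, e_y, e_z), the coefficients are exactly the components of curl F. Compute:
  ∂R/∂y - ∂Q/∂z = (2*y) - (2*z) = 2*y - 2*z
  ∂P/∂z - ∂R/∂x = (3*x - 4*z) - (0) = 3*x - 4*z
  ∂Q/∂x - ∂P/∂y = (0) - (0) = 0.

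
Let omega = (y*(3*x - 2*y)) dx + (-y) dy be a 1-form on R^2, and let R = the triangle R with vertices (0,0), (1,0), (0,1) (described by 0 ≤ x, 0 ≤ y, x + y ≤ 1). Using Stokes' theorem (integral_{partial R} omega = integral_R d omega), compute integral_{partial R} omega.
integral_(partial R) omega = 1/6

Stokes: integral_partial_R omega = integral_R d omega with d omega = (∂Q/∂x - ∂P/∂y) dx ∧ dy.
  ∂Q/∂x = 0
  ∂P/∂y = 3*x - 4*y
  integrand = ∂Q/∂x - ∂P/∂y = -3*x + 4*y.
Integrating over R: integral_0^1 integral_0^{1-x} (-3*x + 4*y) dy dx = 1/6.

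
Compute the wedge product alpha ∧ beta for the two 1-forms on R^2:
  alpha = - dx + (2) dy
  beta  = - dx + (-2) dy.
alpha ∧ beta = (4) dx ∧ dy

Distribute the wedge, using dx_i ∧ dx_j = -dx_j ∧ dx_i and dx_i ∧ dx_i = 0. For each pair (i, j) with i < j, the coefficient of dx_i ∧ dx_j in alpha ∧ beta is (alpha_i * beta_j - alpha_j * beta_i). Collecting: alpha ∧ beta = (4) dx ∧ dy.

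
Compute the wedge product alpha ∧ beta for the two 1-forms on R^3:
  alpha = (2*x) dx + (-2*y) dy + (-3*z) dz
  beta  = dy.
alpha ∧ beta = (2*x) dx ∧ dy + (3*z) dy ∧ dz

Distribute the wedge, using dx_i ∧ dx_j = -dx_j ∧ dx_i and dx_i ∧ dx_i = 0. For each pair (i, j) with i < j, the coefficient of dx_i ∧ dx_j in alpha ∧ beta is (alpha_i * beta_j - alpha_j * beta_i). Collecting: alpha ∧ beta = (2*x) dx ∧ dy + (3*z) dy ∧ dz.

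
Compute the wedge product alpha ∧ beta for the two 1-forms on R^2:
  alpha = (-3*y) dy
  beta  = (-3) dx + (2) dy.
alpha ∧ beta = (-9*y) dx ∧ dy

Distribute the wedge, using dx_i ∧ dx_j = -dx_j ∧ dx_i and dx_i ∧ dx_i = 0. For each pair (i, j) with i < j, the coefficient of dx_i ∧ dx_j in alpha ∧ beta is (alpha_i * beta_j - alpha_j * beta_i). Collecting: alpha ∧ beta = (-9*y) dx ∧ dy.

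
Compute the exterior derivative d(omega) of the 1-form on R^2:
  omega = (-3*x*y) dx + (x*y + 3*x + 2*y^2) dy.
d(omega) = (3*x + y + 3) dx ∧ dy

For a 1-form omega = sum_i f_i dx_i, the exterior derivative is
  d(omega) = sum_{i < j} (∂f_j/∂x_i - ∂f_i/∂x_j) dx_i ∧ dx_j.
  coefficient of dx ∧ dy: ∂f_2/∂x - ∂f_1/∂y = ∂(x*y + 3*x + 2*y^2)/∂x - ∂(-3*x*y)/∂y = 3*x + y + 3
Assembling: d(omega) = (3*x + y + 3) dx ∧ dy.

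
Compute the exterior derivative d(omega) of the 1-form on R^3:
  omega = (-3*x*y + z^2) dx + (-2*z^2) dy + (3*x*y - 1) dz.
d(omega) = (3*x) dx ∧ dy + (3*y - 2*z) dx ∧ dz + (3*x + 4*z) dy ∧ dz

For a 1-form omega = sum_i f_i dx_i, the exterior derivative is
  d(omega) = sum_{i < j} (∂f_j/∂x_i - ∂f_i/∂x_j) dx_i ∧ dx_j.
  coefficient of dx ∧ dy: ∂f_2/∂x - ∂f_1/∂y = ∂(-2*z^2)/∂x - ∂(-3*x*y + z^2)/∂y = 3*x
  coefficient of dx ∧ dz: ∂f_3/∂x - ∂f_1/∂z = ∂(3*x*y - 1)/∂x - ∂(-3*x*y + z^2)/∂z = 3*y - 2*z
  coefficient of dy ∧ dz: ∂f_3/∂y - ∂f_2/∂z = ∂(3*x*y - 1)/∂y - ∂(-2*z^2)/∂z = 3*x + 4*z
Assembling: d(omega) = (3*x) dx ∧ dy + (3*y - 2*z) dx ∧ dz + (3*x + 4*z) dy ∧ dz.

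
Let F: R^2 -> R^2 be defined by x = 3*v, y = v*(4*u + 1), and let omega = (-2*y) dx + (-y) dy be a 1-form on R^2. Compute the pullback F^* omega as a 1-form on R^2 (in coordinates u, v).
F^* omega = (v^2*(-16*u - 4)) du + (v*(-16*u^2 - 32*u - 7)) dv

Using F^*(f dg) = (f ∘ F) d(g ∘ F), substitute each coordinate x_i by F_i(u, v) in f_i, and replace dx_i by d F_i = (∂F_i/∂u) du + (∂F_i/∂v) dv.
  For the x component: f_1(F) = 2*v*(-4*u - 1); d F_1 = (0) du + (3) dv
  For the y component: f_2(F) = v*(-4*u - 1); d F_2 = (4*v) du + (4*u + 1) dv
Combining and collecting du, dv coefficients:
  coeff of du: v^2*(-16*u - 4)
  coeff of dv: v*(-16*u^2 - 32*u - 7)
F^* omega = (v^2*(-16*u - 4)) du + (v*(-16*u^2 - 32*u - 7)) dv.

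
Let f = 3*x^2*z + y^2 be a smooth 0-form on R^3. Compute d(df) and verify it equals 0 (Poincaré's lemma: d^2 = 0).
d(df) = 0

Step 1: df = sum_i (∂f/∂x_i) dx_i = (6*x*z) dx + (2*y) dy + (3*x^2) dz.
Step 2: Apply d again. Using the 1-form formula, the coefficient of dx ∧ dy in d(df) is ∂^2 f/∂x ∂y - ∂^2 f/∂y ∂x = (0) - (0) = 0 (equality of mixed partials for smooth f).
Similarly for dx ∧ dz and dy ∧ dz — all coefficients vanish. So d(df) = 0.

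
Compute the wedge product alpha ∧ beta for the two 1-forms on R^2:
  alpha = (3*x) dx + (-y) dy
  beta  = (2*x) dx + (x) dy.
alpha ∧ beta = (x*(3*x + 2*y)) dx ∧ dy

Distribute the wedge, using dx_i ∧ dx_j = -dx_j ∧ dx_i and dx_i ∧ dx_i = 0. For each pair (i, j) with i < j, the coefficient of dx_i ∧ dx_j in alpha ∧ beta is (alpha_i * beta_j - alpha_j * beta_i). Collecting: alpha ∧ beta = (x*(3*x + 2*y)) dx ∧ dy.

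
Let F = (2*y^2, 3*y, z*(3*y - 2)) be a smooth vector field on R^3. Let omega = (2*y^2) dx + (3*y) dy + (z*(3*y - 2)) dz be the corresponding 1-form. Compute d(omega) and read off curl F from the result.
d(omega) = (3*z) dy ∧ dz + (0) dz ∧ dx + (-4*y) dx ∧ dy; curl F = (3*z, 0, -4*y)

d omega = sum_{i<j} (∂f_j/∂x_i - ∂f_i/∂x_j) dx_i ∧ dx_j. Under the identification (dy ∧ dz, dz ∧ dx, dx ∧ dy) ↔ (e_x, e_y, e_z), the coefficients are exactly the components of curl F. Compute:
  ∂R/∂y - ∂Q/∂z = (3*z) - (0) = 3*z
  ∂P/∂z - ∂R/∂x = (0) - (0) = 0
  ∂Q/∂x - ∂P/∂y = (0) - (4*y) = -4*y.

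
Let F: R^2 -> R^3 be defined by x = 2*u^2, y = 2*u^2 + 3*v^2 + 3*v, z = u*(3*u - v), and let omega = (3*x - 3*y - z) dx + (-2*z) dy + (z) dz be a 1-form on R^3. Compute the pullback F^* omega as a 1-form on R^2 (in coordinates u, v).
F^* omega = (u*(-18*u^2 + 3*u*v - 35*v^2 - 36*v)) du + (u*(-3*u^2 - 35*u*v - 18*u + 12*v^2 + 6*v)) dv

Using F^*(f dg) = (f ∘ F) d(g ∘ F), substitute each coordinate x_i by F_i(u, v) in f_i, and replace dx_i by d F_i = (∂F_i/∂u) du + (∂F_i/∂v) dv.
  For the x component: f_1(F) = -3*u^2 + u*v - 9*v^2 - 9*v; d F_1 = (4*u) du + (0) dv
  For the y component: f_2(F) = 2*u*(-3*u + v); d F_2 = (4*u) du + (6*v + 3) dv
  For the z component: f_3(F) = u*(3*u - v); d F_3 = (6*u - v) du + (-u) dv
Combining and collecting du, dv coefficients:
  coeff of du: u*(-18*u^2 + 3*u*v - 35*v^2 - 36*v)
  coeff of dv: u*(-3*u^2 - 35*u*v - 18*u + 12*v^2 + 6*v)
F^* omega = (u*(-18*u^2 + 3*u*v - 35*v^2 - 36*v)) du + (u*(-3*u^2 - 35*u*v - 18*u + 12*v^2 + 6*v)) dv.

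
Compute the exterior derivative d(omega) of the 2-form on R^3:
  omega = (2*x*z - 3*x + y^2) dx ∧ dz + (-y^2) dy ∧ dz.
d(omega) = (-2*y) dx ∧ dy ∧ dz

For a 2-form omega = sum_{i<j} g_{ij} dx_i ∧ dx_j, the exterior derivative is
  d(omega) = sum_{i<j} d(g_{ij}) ∧ dx_i ∧ dx_j = sum_{i<j, k} (∂g_{ij}/∂x_k) dx_k ∧ dx_i ∧ dx_j.
Expand each term, using dx_k ∧ dx_i ∧ dx_j = sgn(permutation) dx_{(a)} ∧ dx_{(b)} ∧ dx_{(c)} with (a < b < c) sorted:
  d(2*x*z - 3*x + y^2) includes (∂/∂y)(2*x*z - 3*x + y^2) dy = (2*y) dy, which multiplied by dx ∧ dz gives (-2*y) dx ∧ dy ∧ dz
Collecting like 3-forms: d(omega) = (-2*y) dx ∧ dy ∧ dz.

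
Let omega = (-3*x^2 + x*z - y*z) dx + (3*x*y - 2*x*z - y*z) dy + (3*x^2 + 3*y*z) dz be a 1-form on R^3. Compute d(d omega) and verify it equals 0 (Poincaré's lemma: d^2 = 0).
d(d omega) = 0

Step 1: d omega = sum_{i<j} (∂f_j/∂x_i - ∂f_i/∂x_j) dx_i ∧ dx_j:
  coeff of dx ∧ dy: 3*y - z
  coeff of dx ∧ dz: 5*x + y
  coeff of dy ∧ dz: 2*x + y + 3*z
Step 2: Apply d again to each 2-form coefficient. The only possible 3-form in R^3 is dx ∧ dy ∧ dz, with coefficient
  ∂(coeff of dy∧dz)/∂x - ∂(coeff of dx∧dz)/∂y + ∂(coeff of dx∧dy)/∂z
  = ∂/∂x (2*x + y + 3*z) - ∂/∂y (5*x + y) + ∂/∂z (3*y - z).
Each of these terms simplifies to sums of mixed partials that cancel in pairs. The result is 0 (by equality of mixed partials for smooth functions — Schwarz / Clairaut).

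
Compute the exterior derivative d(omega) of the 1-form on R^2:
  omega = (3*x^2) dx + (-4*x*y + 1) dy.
d(omega) = (-4*y) dx ∧ dy

For a 1-form omega = sum_i f_i dx_i, the exterior derivative is
  d(omega) = sum_{i < j} (∂f_j/∂x_i - ∂f_i/∂x_j) dx_i ∧ dx_j.
  coefficient of dx ∧ dy: ∂f_2/∂x - ∂f_1/∂y = ∂(-4*x*y + 1)/∂x - ∂(3*x^2)/∂y = -4*y
Assembling: d(omega) = (-4*y) dx ∧ dy.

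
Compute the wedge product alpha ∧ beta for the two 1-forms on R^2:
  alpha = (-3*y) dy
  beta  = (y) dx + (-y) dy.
alpha ∧ beta = (3*y^2) dx ∧ dy

Distribute the wedge, using dx_i ∧ dx_j = -dx_j ∧ dx_i and dx_i ∧ dx_i = 0. For each pair (i, j) with i < j, the coefficient of dx_i ∧ dx_j in alpha ∧ beta is (alpha_i * beta_j - alpha_j * beta_i). Collecting: alpha ∧ beta = (3*y^2) dx ∧ dy.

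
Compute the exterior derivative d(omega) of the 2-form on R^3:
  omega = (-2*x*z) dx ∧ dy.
d(omega) = (-2*x) dx ∧ dy ∧ dz

For a 2-form omega = sum_{i<j} g_{ij} dx_i ∧ dx_j, the exterior derivative is
  d(omega) = sum_{i<j} d(g_{ij}) ∧ dx_i ∧ dx_j = sum_{i<j, k} (∂g_{ij}/∂x_k) dx_k ∧ dx_i ∧ dx_j.
Expand each term, using dx_k ∧ dx_i ∧ dx_j = sgn(permutation) dx_{(a)} ∧ dx_{(b)} ∧ dx_{(c)} with (a < b < c) sorted:
  d(-2*x*z) includes (∂/∂z)(-2*x*z) dz = (-2*x) dz, which multiplied by dx ∧ dy gives (-2*x) dx ∧ dy ∧ dz
Collecting like 3-forms: d(omega) = (-2*x) dx ∧ dy ∧ dz.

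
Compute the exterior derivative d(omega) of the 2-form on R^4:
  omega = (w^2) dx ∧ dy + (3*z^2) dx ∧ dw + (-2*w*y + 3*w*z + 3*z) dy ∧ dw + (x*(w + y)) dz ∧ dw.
d(omega) = (2*w) dx ∧ dy ∧ dw + (w + y - 6*z) dx ∧ dz ∧ dw + (-3*w + x - 3) dy ∧ dz ∧ dw

For a 2-form omega = sum_{i<j} g_{ij} dx_i ∧ dx_j, the exterior derivative is
  d(omega) = sum_{i<j} d(g_{ij}) ∧ dx_i ∧ dx_j = sum_{i<j, k} (∂g_{ij}/∂x_k) dx_k ∧ dx_i ∧ dx_j.
Expand each term, using dx_k ∧ dx_i ∧ dx_j = sgn(permutation) dx_{(a)} ∧ dx_{(b)} ∧ dx_{(c)} with (a < b < c) sorted:
  d(w^2) includes (∂/∂w)(w^2) dw = (2*w) dw, which multiplied by dx ∧ dy gives (2*w) dx ∧ dy ∧ dw
  d(3*z^2) includes (∂/∂z)(3*z^2) dz = (6*z) dz, which multiplied by dx ∧ dw gives (-6*z) dx ∧ dz ∧ dw
  d(-2*w*y + 3*w*z + 3*z) includes (∂/∂z)(-2*w*y + 3*w*z + 3*z) dz = (3*w + 3) dz, which multiplied by dy ∧ dw gives (-3*w - 3) dy ∧ dz ∧ dw
  d(x*(w + y)) includes (∂/∂x)(x*(w + y)) dx = (w + y) dx, which multiplied by dz ∧ dw gives (w + y) dx ∧ dz ∧ dw
  d(x*(w + y)) includes (∂/∂y)(x*(w + y)) dy = (x) dy, which multiplied by dz ∧ dw gives (x) dy ∧ dz ∧ dw
Collecting like 3-forms: d(omega) = (2*w) dx ∧ dy ∧ dw + (w + y - 6*z) dx ∧ dz ∧ dw + (-3*w + x - 3) dy ∧ dz ∧ dw.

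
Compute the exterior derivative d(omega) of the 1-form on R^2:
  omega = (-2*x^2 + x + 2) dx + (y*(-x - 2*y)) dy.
d(omega) = (-y) dx ∧ dy

For a 1-form omega = sum_i f_i dx_i, the exterior derivative is
  d(omega) = sum_{i < j} (∂f_j/∂x_i - ∂f_i/∂x_j) dx_i ∧ dx_j.
  coefficient of dx ∧ dy: ∂f_2/∂x - ∂f_1/∂y = ∂(y*(-x - 2*y))/∂x - ∂(-2*x^2 + x + 2)/∂y = -y
Assembling: d(omega) = (-y) dx ∧ dy.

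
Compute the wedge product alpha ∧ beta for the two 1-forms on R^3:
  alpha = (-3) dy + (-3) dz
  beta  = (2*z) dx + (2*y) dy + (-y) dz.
alpha ∧ beta = (6*z) dx ∧ dy + (9*y) dy ∧ dz + (6*z) dx ∧ dz

Distribute the wedge, using dx_i ∧ dx_j = -dx_j ∧ dx_i and dx_i ∧ dx_i = 0. For each pair (i, j) with i < j, the coefficient of dx_i ∧ dx_j in alpha ∧ beta is (alpha_i * beta_j - alpha_j * beta_i). Collecting: alpha ∧ beta = (6*z) dx ∧ dy + (9*y) dy ∧ dz + (6*z) dx ∧ dz.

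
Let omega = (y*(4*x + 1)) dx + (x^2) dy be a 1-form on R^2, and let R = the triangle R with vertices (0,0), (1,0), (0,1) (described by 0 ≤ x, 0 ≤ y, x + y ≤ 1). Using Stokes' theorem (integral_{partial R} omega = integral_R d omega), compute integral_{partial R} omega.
integral_(partial R) omega = -5/6

Stokes: integral_partial_R omega = integral_R d omega with d omega = (∂Q/∂x - ∂P/∂y) dx ∧ dy.
  ∂Q/∂x = 2*x
  ∂P/∂y = 4*x + 1
  integrand = ∂Q/∂x - ∂P/∂y = -2*x - 1.
Integrating over R: integral_0^1 integral_0^{1-x} (-2*x - 1) dy dx = -5/6.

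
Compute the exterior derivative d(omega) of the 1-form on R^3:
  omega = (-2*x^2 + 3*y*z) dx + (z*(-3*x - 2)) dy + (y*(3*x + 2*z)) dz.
d(omega) = (-6*z) dx ∧ dy + (6*x + 2*z + 2) dy ∧ dz

For a 1-form omega = sum_i f_i dx_i, the exterior derivative is
  d(omega) = sum_{i < j} (∂f_j/∂x_i - ∂f_i/∂x_j) dx_i ∧ dx_j.
  coefficient of dx ∧ dy: ∂f_2/∂x - ∂f_1/∂y = ∂(z*(-3*x - 2))/∂x - ∂(-2*x^2 + 3*y*z)/∂y = -6*z
  coefficient of dy ∧ dz: ∂f_3/∂y - ∂f_2/∂z = ∂(y*(3*x + 2*z))/∂y - ∂(z*(-3*x - 2))/∂z = 6*x + 2*z + 2
Assembling: d(omega) = (-6*z) dx ∧ dy + (6*x + 2*z + 2) dy ∧ dz.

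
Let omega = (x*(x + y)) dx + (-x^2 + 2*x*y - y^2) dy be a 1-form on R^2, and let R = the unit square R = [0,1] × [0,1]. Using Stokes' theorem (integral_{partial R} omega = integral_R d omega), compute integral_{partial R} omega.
integral_(partial R) omega = -1/2

Stokes: integral_partial_R omega = integral_R d omega with d omega = (∂Q/∂x - ∂P/∂y) dx ∧ dy.
  ∂Q/∂x = -2*x + 2*y
  ∂P/∂y = x
  integrand = ∂Q/∂x - ∂P/∂y = -3*x + 2*y.
Integrating over R: integral_0^1 integral_0^1 (-3*x + 2*y) dx dy = -1/2.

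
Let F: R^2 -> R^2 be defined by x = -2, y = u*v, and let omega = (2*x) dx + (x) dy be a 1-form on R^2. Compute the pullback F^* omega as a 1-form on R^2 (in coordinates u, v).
F^* omega = (-2*v) du + (-2*u) dv

Using F^*(f dg) = (f ∘ F) d(g ∘ F), substitute each coordinate x_i by F_i(u, v) in f_i, and replace dx_i by d F_i = (∂F_i/∂u) du + (∂F_i/∂v) dv.
  For the x component: f_1(F) = -4; d F_1 = (0) du + (0) dv
  For the y component: f_2(F) = -2; d F_2 = (v) du + (u) dv
Combining and collecting du, dv coefficients:
  coeff of du: -2*v
  coeff of dv: -2*u
F^* omega = (-2*v) du + (-2*u) dv.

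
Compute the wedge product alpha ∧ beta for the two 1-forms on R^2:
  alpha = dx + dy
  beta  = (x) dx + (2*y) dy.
alpha ∧ beta = (-x + 2*y) dx ∧ dy

Distribute the wedge, using dx_i ∧ dx_j = -dx_j ∧ dx_i and dx_i ∧ dx_i = 0. For each pair (i, j) with i < j, the coefficient of dx_i ∧ dx_j in alpha ∧ beta is (alpha_i * beta_j - alpha_j * beta_i). Collecting: alpha ∧ beta = (-x + 2*y) dx ∧ dy.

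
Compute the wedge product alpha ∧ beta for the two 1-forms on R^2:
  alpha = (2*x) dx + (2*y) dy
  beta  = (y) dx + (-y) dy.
alpha ∧ beta = (-2*y*(x + y)) dx ∧ dy

Distribute the wedge, using dx_i ∧ dx_j = -dx_j ∧ dx_i and dx_i ∧ dx_i = 0. For each pair (i, j) with i < j, the coefficient of dx_i ∧ dx_j in alpha ∧ beta is (alpha_i * beta_j - alpha_j * beta_i). Collecting: alpha ∧ beta = (-2*y*(x + y)) dx ∧ dy.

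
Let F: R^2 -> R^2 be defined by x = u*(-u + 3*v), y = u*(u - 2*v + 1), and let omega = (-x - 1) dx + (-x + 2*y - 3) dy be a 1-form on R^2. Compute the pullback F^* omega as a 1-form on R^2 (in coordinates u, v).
F^* omega = (4*u^3 - 11*u^2*v + 7*u^2 + 5*u*v^2 - 11*u*v - 2*u + 3*v - 3) du + (u*(-3*u^2 + 5*u*v - 4*u + 3)) dv

Using F^*(f dg) = (f ∘ F) d(g ∘ F), substitute each coordinate x_i by F_i(u, v) in f_i, and replace dx_i by d F_i = (∂F_i/∂u) du + (∂F_i/∂v) dv.
  For the x component: f_1(F) = u^2 - 3*u*v - 1; d F_1 = (-2*u + 3*v) du + (3*u) dv
  For the y component: f_2(F) = 3*u^2 - 7*u*v + 2*u - 3; d F_2 = (2*u - 2*v + 1) du + (-2*u) dv
Combining and collecting du, dv coefficients:
  coeff of du: 4*u^3 - 11*u^2*v + 7*u^2 + 5*u*v^2 - 11*u*v - 2*u + 3*v - 3
  coeff of dv: u*(-3*u^2 + 5*u*v - 4*u + 3)
F^* omega = (4*u^3 - 11*u^2*v + 7*u^2 + 5*u*v^2 - 11*u*v - 2*u + 3*v - 3) du + (u*(-3*u^2 + 5*u*v - 4*u + 3)) dv.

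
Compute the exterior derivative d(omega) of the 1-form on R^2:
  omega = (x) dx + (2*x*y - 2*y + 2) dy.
d(omega) = (2*y) dx ∧ dy

For a 1-form omega = sum_i f_i dx_i, the exterior derivative is
  d(omega) = sum_{i < j} (∂f_j/∂x_i - ∂f_i/∂x_j) dx_i ∧ dx_j.
  coefficient of dx ∧ dy: ∂f_2/∂x - ∂f_1/∂y = ∂(2*x*y - 2*y + 2)/∂x - ∂(x)/∂y = 2*y
Assembling: d(omega) = (2*y) dx ∧ dy.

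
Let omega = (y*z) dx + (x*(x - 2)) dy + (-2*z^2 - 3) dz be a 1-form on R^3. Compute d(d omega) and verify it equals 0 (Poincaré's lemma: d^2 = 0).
d(d omega) = 0

Step 1: d omega = sum_{i<j} (∂f_j/∂x_i - ∂f_i/∂x_j) dx_i ∧ dx_j:
  coeff of dx ∧ dy: 2*x - z - 2
  coeff of dx ∧ dz: -y
  coeff of dy ∧ dz: 0
Step 2: Apply d again to each 2-form coefficient. The only possible 3-form in R^3 is dx ∧ dy ∧ dz, with coefficient
  ∂(coeff of dy∧dz)/∂x - ∂(coeff of dx∧dz)/∂y + ∂(coeff of dx∧dy)/∂z
  = ∂/∂x (0) - ∂/∂y (-y) + ∂/∂z (2*x - z - 2).
Each of these terms simplifies to sums of mixed partials that cancel in pairs. The result is 0 (by equality of mixed partials for smooth functions — Schwarz / Clairaut).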